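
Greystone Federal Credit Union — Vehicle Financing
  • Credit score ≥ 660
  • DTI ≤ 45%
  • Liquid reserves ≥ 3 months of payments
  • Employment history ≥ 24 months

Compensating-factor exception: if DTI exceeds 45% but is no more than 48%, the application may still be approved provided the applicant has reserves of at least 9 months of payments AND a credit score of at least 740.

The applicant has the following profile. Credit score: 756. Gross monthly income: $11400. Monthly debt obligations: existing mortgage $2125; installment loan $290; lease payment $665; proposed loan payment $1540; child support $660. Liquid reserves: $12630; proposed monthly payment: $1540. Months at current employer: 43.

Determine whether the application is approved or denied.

Denied

Credit score 756 ≥ 660 (meets base)
Total debts = (2,125 + 290 + 665 + 1,540 + 660) = 5,280. DTI = 5,280/11,400 = 46.3% > 45% — standard DTI limit exceeded.
Reserves = 12,630/1,540 = 8.2 months ≥ 3
Employment 43 ≥ 24 months
DTI 46.3% is within the 45%–48% exception band; checking compensating factors.
Override check — reserves: 8.2 mo (short of 9); score: 756 (ok).
Override conditions not both satisfied; exception does not apply.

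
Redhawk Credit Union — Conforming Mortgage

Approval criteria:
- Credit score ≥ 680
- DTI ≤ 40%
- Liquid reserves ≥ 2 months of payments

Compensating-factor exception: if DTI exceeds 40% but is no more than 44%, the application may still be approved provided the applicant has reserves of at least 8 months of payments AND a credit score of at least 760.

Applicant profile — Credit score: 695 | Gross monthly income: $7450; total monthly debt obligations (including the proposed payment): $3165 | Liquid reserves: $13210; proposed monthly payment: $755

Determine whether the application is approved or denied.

Credit score 695 ≥ 680 (meets base)
DTI: 3,165 ÷ 7,450 = 42.5%, over the 40% base limit.
Reserves: 13,210 ÷ 755 = 17.5 months (meets 2-month minimum)
42.5% falls in the override range (40%–44%), so the compensating-factor test applies.
Reserves 17.5 ≥ 8 months; credit score 695 < 760.
Compensating-factor requirement not fully met.

Denied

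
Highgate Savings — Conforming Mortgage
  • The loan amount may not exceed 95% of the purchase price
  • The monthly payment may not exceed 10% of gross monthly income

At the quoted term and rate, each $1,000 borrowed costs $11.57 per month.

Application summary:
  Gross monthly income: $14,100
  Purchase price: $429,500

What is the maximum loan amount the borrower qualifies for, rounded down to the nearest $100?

$121,800

Payment cap: 10% × $14,100 = $1,410/month.
At $11.57 per $1,000, that supports 1,410/11.57 × 1,000 ≈ $121,866 → $121,800.
LTV cap: 95% × $429,500 = $408,025 → $408,000.
Binding constraint: payment-to-income.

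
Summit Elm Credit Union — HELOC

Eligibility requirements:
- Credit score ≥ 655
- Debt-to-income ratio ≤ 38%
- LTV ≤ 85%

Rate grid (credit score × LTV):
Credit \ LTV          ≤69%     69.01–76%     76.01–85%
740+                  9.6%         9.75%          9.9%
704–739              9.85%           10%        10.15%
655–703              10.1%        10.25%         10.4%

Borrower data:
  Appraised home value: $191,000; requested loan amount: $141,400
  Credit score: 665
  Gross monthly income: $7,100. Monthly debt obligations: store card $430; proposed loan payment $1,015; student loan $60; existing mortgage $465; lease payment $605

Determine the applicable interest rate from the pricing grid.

Credit score 665 ≥ 655; Total monthly debts = (430 + 1,015 + 60 + 465 + 605) = 2,575. Debt-to-income = 2,575/7,100 = 36.3% — meets 38% limit
LTV: 141,400 ÷ 191,000 = 74%, within 85% cap
Credit 665 → row 655–703; LTV 74% → column 69.01–76%. Grid cell → 10.25%.

10.25%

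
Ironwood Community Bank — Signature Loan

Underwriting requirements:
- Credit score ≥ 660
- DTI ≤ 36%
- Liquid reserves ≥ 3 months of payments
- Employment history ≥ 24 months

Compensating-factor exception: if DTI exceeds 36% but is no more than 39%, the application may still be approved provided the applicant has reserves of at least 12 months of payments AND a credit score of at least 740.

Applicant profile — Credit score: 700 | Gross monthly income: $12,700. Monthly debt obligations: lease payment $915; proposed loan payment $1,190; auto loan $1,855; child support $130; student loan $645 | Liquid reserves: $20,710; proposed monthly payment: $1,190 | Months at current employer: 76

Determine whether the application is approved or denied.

Denied

Credit score 700 ≥ 660 (meets base)
Total debts = (915 + 1,190 + 1,855 + 130 + 645) = 4,735. DTI = 4,735/12,700 = 37.3% > 36% — standard DTI limit exceeded.
Reserves = 20,710/1,190 = 17.4 months ≥ 3
Employment 76 ≥ 24 months
37.3% falls in the override range (36%–39%), so the compensating-factor test applies.
Override check — reserves: 17.4 mo (ok); score: 700 (below 740).
Compensating-factor requirement not fully met.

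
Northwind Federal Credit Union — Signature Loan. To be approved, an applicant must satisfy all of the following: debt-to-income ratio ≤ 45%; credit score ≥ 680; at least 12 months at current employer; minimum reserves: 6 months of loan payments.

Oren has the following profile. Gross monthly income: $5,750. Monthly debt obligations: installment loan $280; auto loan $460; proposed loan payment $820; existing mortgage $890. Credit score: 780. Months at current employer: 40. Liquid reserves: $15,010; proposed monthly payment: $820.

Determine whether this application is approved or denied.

Approved

Total monthly debts = (280 + 460 + 820 + 890) = 2,450. DTI = 2,450/5,750 = 42.6% ≤ 45%
Credit score 780 ≥ 680 (meets)
Employment 40 ≥ 12 months
Liquid reserves cover 15,010/820 = 18.3 months — ≥ 6 required
All criteria satisfied.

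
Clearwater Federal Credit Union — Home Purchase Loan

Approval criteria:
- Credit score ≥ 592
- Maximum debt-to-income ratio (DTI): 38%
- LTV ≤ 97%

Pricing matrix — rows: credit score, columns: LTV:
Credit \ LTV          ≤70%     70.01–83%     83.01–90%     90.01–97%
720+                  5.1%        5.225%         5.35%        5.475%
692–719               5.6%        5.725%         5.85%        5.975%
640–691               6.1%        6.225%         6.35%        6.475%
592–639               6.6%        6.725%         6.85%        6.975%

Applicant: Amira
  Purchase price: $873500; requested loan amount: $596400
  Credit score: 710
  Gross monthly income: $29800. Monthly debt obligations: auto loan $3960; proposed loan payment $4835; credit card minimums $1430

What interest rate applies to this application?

Credit score 710 ≥ 592; Total monthly debts = (3,960 + 4,835 + 1,430) = 10,225. DTI: 10,225 ÷ 29,800 = 34.3%, within the 38% cap
LTV: 596,400 ÷ 873,500 = 68.3%, within 97% cap
Score 710 is in the 692–719 band; LTV 68.3% is in the ≤70% band → 5.6%.

5.6%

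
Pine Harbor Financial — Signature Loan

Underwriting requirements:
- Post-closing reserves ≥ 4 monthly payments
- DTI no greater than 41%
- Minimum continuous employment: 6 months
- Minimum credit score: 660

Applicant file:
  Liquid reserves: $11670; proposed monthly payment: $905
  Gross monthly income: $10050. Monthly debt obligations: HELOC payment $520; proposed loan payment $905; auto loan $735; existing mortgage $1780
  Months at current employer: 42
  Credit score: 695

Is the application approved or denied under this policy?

Approved

Liquid reserves cover 11,670/905 = 12.9 months — ≥ 4 required
Total monthly debts = (520 + 905 + 735 + 1,780) = 3,940. DTI: 3,940 ÷ 10,050 = 39.2%, within the 41% cap
Employment 42 ≥ 6 months
Credit score 695 ≥ 660 (meets)
All criteria satisfied.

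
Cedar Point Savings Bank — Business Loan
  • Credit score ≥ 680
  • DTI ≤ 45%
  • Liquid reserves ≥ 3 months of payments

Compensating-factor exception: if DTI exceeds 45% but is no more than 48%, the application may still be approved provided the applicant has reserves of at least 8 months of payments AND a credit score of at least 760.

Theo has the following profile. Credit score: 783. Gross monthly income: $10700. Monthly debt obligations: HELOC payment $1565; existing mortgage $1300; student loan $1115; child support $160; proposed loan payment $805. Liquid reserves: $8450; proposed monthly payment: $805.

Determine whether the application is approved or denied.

Credit score 783 ≥ 680 (meets base)
Total debts = (1,565 + 1,300 + 1,115 + 160 + 805) = 4,945. DTI: 4,945 ÷ 10,700 = 46.2%, over the 45% base limit.
Reserves: 8,450 ÷ 805 = 10.5 months (meets 3-month minimum)
DTI 46.2% is within the 45%–48% exception band; checking compensating factors.
Override check — reserves: 10.5 mo (ok); score: 783 (ok).
Both compensating conditions met → exception applies.

Approved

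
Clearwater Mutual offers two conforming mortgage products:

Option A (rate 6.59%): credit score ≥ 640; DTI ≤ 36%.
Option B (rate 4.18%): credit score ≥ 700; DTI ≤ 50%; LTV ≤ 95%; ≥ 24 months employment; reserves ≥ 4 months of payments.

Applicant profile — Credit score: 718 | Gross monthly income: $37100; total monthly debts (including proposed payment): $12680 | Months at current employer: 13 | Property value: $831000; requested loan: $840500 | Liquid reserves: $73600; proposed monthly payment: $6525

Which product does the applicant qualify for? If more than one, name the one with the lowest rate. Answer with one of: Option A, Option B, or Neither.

Option A

DTI = 12,680/37,100 = 34.2%.
LTV = 840,500/831,000 = 101.1%.
Reserves = 73,600/6,525 = 11.3 months.
Option A: score 718 ≥ 640; DTI 34.2% ≤ 36% → qualifies.
Option B: score 718 ≥ 700; DTI 34.2% ≤ 50%; LTV 101.1% > 95%; employment 13 < 24 mo; reserves 11.3 ≥ 4 mo → does not qualify.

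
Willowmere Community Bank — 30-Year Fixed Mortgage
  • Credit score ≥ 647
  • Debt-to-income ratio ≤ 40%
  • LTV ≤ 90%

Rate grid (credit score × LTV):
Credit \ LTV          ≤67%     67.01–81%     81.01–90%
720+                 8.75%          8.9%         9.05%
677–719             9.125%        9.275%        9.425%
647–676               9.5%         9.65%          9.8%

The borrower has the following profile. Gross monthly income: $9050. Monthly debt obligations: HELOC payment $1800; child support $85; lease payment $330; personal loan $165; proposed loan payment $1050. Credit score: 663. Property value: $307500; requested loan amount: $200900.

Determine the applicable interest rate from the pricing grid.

Credit score 663 ≥ 647; Total monthly debts = (1,800 + 85 + 330 + 165 + 1,050) = 3,430. DTI = 3,430/9,050 = 37.9% ≤ 40%
Loan-to-value = 200,900/307,500 = 65.3% — pass (90% max)
Score 663 is in the 647–676 band; LTV 65.3% is in the ≤67% band → 9.5%.

9.5%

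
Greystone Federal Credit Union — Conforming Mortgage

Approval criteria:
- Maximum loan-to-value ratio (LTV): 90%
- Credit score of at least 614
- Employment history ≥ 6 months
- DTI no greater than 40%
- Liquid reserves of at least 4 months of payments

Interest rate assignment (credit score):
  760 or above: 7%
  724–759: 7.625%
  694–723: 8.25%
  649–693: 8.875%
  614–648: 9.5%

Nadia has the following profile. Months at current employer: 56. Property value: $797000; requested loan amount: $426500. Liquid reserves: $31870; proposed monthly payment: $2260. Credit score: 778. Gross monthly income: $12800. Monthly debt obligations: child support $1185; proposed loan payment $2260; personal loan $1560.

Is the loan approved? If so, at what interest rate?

Approved at 7%

Credit score 778 ≥ 614 (meets minimum)
Reserves: 31,870 ÷ 2,260 = 14.1 months (meets 4-month minimum)
Total monthly debts = (1,185 + 2,260 + 1,560) = 5,005. Debt-to-income = 5,005/12,800 = 39.1% — meets 40% limit
Employment 56 ≥ 6 months
LTV: 426,500 ÷ 797,000 = 53.5%, within 90% cap
All requirements met. Score 778 falls in the 760 or above tier → 7%.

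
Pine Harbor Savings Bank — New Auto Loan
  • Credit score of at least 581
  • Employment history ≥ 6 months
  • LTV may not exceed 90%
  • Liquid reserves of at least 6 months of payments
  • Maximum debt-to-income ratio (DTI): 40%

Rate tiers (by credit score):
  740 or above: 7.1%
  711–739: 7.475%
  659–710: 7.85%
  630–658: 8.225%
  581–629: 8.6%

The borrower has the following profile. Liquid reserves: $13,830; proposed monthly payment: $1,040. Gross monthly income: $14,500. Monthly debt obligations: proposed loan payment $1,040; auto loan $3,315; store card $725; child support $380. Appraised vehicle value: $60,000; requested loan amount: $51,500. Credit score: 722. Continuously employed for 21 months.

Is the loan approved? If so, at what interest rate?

Approved at 7.475%

Credit score 722 ≥ 581 (meets minimum)
Loan-to-value = 51,500/60,000 = 85.8% — pass (90% max)
Reserves: 13,830 ÷ 1,040 = 13.3 months (meets 6-month minimum)
Employment 21 ≥ 6 months
Total monthly debts = (1,040 + 3,315 + 725 + 380) = 5,460. DTI: 5,460 ÷ 14,500 = 37.7%, within the 40% cap
All requirements met. Score 722 falls in the 711–739 tier → 7.475%.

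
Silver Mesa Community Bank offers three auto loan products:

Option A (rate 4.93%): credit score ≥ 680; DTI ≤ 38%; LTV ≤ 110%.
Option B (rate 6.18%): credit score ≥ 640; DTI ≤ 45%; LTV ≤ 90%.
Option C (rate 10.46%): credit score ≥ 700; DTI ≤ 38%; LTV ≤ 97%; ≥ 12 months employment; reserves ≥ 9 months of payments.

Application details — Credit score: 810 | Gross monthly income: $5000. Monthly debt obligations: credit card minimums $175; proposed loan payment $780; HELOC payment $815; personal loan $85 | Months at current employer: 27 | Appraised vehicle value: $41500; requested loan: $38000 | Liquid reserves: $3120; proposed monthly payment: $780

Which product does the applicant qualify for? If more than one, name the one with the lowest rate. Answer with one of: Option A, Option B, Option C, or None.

Option A

Total debts = (175 + 780 + 815 + 85) = 1,855; DTI = 1,855/5,000 = 37.1%.
LTV = 38,000/41,500 = 91.6%.
Reserves = 3,120/780 = 4.0 months.
Option A: score 810 ≥ 680; DTI 37.1% ≤ 38%; LTV 91.6% ≤ 110% → qualifies.
Option B: score 810 ≥ 640; DTI 37.1% ≤ 45%; LTV 91.6% > 90% → does not qualify.
Option C: score 810 ≥ 700; DTI 37.1% ≤ 38%; LTV 91.6% ≤ 97%; employment 27 ≥ 12 mo; reserves 4.0 < 9 mo → does not qualify.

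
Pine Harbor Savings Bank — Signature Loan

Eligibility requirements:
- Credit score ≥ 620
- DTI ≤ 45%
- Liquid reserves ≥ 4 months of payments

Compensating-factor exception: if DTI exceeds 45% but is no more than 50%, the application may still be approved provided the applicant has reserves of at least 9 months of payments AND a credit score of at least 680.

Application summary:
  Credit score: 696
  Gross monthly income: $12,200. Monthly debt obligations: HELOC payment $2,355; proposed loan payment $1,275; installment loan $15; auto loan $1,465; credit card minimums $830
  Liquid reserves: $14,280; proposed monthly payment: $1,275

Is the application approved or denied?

Credit score 696 ≥ 620 (meets base)
Total debts = (2,355 + 1,275 + 15 + 1,465 + 830) = 5,940. DTI = 5,940/12,200 = 48.7% > 45% — standard DTI limit exceeded.
Reserves: 14,280 ÷ 1,275 = 11.2 months (meets 4-month minimum)
48.7% falls in the override range (45%–50%), so the compensating-factor test applies.
Reserves 11.2 ≥ 9 months; credit score 696 ≥ 680.
Both override conditions satisfied; DTI exception granted.

Approved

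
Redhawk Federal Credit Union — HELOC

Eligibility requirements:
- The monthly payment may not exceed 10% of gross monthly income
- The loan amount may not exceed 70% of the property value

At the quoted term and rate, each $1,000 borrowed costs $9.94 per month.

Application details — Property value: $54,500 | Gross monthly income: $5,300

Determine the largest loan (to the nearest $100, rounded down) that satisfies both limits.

Payment cap: 10% × $5,300 = $530/month.
At $9.94 per $1,000, that supports 530/9.94 × 1,000 ≈ $53,319 → $53,300.
LTV cap: 70% × $54,500 = $38,150 → $38,100.
Binding constraint: loan-to-value.

$38,100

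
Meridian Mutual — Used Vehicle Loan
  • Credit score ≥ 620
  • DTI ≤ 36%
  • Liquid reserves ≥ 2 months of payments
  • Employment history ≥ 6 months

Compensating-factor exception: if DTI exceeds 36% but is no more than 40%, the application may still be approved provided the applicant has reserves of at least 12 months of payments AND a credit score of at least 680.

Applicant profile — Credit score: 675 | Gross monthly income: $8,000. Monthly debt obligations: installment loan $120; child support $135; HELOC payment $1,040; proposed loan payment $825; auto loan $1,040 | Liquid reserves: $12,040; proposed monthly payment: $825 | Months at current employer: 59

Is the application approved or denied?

Denied

Credit score 675 ≥ 620 (meets base)
Total debts = (120 + 135 + 1,040 + 825 + 1,040) = 3,160. DTI = 3,160/8,000 = 39.5% > 36% — standard DTI limit exceeded.
Liquid reserves cover 12,040/825 = 14.6 months — ≥ 2 required
Employment 59 ≥ 6 months
39.5% falls in the override range (36%–40%), so the compensating-factor test applies.
Override check — reserves: 14.6 mo (ok); score: 675 (below 680).
Compensating-factor requirement not fully met.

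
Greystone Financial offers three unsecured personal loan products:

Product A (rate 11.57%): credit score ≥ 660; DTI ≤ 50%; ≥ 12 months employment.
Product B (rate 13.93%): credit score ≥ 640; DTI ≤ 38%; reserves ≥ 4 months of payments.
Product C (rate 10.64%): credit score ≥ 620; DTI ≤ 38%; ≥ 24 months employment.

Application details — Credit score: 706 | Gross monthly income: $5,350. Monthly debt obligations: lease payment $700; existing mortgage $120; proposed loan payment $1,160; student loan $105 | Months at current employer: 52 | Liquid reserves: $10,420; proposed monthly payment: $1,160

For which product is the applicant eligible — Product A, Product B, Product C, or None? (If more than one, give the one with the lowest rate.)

Total debts = (700 + 120 + 1,160 + 105) = 2,085; DTI = 2,085/5,350 = 39%.
Reserves = 10,420/1,160 = 9.0 months.
Product A: score 706 ≥ 660; DTI 39% ≤ 50%; employment 52 ≥ 12 mo → qualifies.
Product B: score 706 ≥ 640; DTI 39% > 38%; reserves 9.0 ≥ 4 mo → does not qualify.
Product C: score 706 ≥ 620; DTI 39% > 38%; employment 52 ≥ 24 mo → does not qualify.

Product A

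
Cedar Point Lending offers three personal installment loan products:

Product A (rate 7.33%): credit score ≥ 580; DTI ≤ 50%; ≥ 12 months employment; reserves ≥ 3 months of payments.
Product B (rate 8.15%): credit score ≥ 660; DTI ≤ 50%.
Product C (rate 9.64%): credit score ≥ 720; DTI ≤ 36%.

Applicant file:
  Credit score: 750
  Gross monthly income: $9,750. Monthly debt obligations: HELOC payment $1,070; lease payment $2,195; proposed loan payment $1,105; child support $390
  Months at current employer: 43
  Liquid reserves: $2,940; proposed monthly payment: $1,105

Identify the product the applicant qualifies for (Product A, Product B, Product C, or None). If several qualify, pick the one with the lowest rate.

Total debts = (1,070 + 2,195 + 1,105 + 390) = 4,760; DTI = 4,760/9,750 = 48.8%.
Reserves = 2,940/1,105 = 2.7 months.
Product A: score 750 ≥ 580; DTI 48.8% ≤ 50%; employment 43 ≥ 12 mo; reserves 2.7 < 3 mo → does not qualify.
Product B: score 750 ≥ 660; DTI 48.8% ≤ 50% → qualifies.
Product C: score 750 ≥ 720; DTI 48.8% > 36% → does not qualify.

Product B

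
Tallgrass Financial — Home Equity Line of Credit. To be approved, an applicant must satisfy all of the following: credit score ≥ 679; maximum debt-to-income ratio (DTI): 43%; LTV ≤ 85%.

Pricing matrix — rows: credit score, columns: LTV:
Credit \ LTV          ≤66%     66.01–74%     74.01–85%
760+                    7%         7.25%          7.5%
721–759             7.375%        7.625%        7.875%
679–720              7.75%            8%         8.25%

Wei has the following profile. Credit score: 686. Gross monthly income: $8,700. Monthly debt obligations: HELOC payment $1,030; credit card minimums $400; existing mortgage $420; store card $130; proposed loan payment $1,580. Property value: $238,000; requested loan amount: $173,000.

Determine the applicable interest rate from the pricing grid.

Credit score 686 ≥ 679; Total monthly debts = (1,030 + 400 + 420 + 130 + 1,580) = 3,560. DTI: 3,560 ÷ 8,700 = 40.9%, within the 43% cap
LTV = 173,000/238,000 = 72.7% ≤ 85%
Row: 686 falls in 679–720. Column: 72.7% falls in 66.01–74%. Rate = 8%.

8%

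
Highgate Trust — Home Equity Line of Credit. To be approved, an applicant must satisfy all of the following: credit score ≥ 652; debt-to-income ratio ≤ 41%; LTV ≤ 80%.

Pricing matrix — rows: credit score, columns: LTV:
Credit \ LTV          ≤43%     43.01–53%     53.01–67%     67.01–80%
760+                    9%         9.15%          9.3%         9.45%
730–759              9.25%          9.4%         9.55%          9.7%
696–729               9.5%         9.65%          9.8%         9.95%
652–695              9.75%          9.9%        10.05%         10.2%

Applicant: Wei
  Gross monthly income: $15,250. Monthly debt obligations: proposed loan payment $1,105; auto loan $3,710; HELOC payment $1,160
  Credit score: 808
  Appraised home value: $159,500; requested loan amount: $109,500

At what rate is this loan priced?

Credit score 808 ≥ 652; Total monthly debts = (1,105 + 3,710 + 1,160) = 5,975. DTI = 5,975/15,250 = 39.2% ≤ 41%
LTV = 109,500/159,500 = 68.7% ≤ 80%
Row: 808 falls in 760+. Column: 68.7% falls in 67.01–80%. Rate = 9.45%.

9.45%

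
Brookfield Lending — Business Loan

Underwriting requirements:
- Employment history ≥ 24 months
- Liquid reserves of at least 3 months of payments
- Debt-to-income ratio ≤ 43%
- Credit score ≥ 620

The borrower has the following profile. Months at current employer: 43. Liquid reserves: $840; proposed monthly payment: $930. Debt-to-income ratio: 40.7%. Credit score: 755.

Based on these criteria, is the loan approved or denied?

Employment 43 ≥ 24 months
Reserves = 840/930 = 0.9 months < 3
DTI 40.7% is within the 43% limit
Credit score 755 ≥ 620 (meets)
Fails on reserves.

Denied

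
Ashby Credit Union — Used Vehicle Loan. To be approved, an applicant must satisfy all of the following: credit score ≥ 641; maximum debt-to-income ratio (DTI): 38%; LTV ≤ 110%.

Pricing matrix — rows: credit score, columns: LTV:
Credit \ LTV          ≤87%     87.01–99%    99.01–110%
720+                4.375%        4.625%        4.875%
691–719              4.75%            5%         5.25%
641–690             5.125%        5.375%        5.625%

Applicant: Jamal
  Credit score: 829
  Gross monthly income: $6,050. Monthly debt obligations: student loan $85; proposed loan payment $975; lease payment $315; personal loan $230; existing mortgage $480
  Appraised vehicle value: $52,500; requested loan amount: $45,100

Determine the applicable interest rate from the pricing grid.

4.375%

Credit score 829 ≥ 641; Total monthly debts = (85 + 975 + 315 + 230 + 480) = 2,085. DTI = 2,085/6,050 = 34.5% ≤ 38%
LTV: 45,100 ÷ 52,500 = 85.9%, within 110% cap
Row: 829 falls in 720+. Column: 85.9% falls in ≤87%. Rate = 4.375%.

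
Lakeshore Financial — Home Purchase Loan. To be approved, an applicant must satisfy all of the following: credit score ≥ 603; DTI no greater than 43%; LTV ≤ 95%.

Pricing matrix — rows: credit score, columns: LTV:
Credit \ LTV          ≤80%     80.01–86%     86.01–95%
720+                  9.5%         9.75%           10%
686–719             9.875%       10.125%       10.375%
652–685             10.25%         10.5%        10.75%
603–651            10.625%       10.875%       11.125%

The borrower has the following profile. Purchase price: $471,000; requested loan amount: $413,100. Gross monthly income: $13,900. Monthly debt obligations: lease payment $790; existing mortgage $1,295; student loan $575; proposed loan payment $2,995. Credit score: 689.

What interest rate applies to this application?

10.375%

Credit score 689 ≥ 603; Total monthly debts = (790 + 1,295 + 575 + 2,995) = 5,655. DTI = 5,655/13,900 = 40.7% ≤ 43%
LTV = 413,100/471,000 = 87.7% ≤ 95%
Credit 689 → row 686–719; LTV 87.7% → column 86.01–95%. Grid cell → 10.375%.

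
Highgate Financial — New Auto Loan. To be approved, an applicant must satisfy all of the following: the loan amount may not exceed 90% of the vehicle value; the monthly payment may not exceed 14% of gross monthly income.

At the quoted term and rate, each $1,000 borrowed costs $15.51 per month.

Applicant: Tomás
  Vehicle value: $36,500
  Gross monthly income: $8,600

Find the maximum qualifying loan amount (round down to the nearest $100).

$32,800

Payment cap: 14% × $8,600 = $1,204/month.
At $15.51 per $1,000, that supports 1,204/15.51 × 1,000 ≈ $77,627 → $77,600.
LTV cap: 90% × $36,500 = $32,850 → $32,800.
Binding constraint: loan-to-value.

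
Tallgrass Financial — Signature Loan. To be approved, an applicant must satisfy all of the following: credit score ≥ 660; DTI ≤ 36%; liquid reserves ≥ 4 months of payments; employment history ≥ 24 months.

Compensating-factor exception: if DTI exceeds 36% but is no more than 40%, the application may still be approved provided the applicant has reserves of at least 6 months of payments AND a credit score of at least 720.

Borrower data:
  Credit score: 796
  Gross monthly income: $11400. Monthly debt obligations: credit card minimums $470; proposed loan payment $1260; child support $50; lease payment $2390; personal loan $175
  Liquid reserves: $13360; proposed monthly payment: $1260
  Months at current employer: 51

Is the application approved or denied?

Credit score 796 ≥ 660 (meets base)
Total debts = (470 + 1,260 + 50 + 2,390 + 175) = 4,345. DTI = 4,345/11,400 = 38.1% > 36% — standard DTI limit exceeded.
Reserves: 13,360 ÷ 1,260 = 10.6 months (meets 4-month minimum)
Employment 51 ≥ 24 months
38.1% falls in the override range (36%–40%), so the compensating-factor test applies.
Reserves 10.6 ≥ 6 months; credit score 796 ≥ 720.
Both compensating conditions met → exception applies.

Approved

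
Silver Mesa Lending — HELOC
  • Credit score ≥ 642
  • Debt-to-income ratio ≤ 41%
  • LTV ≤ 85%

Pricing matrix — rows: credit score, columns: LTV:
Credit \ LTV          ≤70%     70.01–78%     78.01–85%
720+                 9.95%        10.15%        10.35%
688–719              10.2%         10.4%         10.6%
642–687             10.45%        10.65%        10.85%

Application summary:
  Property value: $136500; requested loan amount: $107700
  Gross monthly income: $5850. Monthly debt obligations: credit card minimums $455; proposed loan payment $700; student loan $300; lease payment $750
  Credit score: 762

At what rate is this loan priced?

10.35%

Credit score 762 ≥ 642; Total monthly debts = (455 + 700 + 300 + 750) = 2,205. Debt-to-income = 2,205/5,850 = 37.7% — meets 41% limit
Loan-to-value = 107,700/136,500 = 78.9% — pass (85% max)
Row: 762 falls in 720+. Column: 78.9% falls in 78.01–85%. Rate = 10.35%.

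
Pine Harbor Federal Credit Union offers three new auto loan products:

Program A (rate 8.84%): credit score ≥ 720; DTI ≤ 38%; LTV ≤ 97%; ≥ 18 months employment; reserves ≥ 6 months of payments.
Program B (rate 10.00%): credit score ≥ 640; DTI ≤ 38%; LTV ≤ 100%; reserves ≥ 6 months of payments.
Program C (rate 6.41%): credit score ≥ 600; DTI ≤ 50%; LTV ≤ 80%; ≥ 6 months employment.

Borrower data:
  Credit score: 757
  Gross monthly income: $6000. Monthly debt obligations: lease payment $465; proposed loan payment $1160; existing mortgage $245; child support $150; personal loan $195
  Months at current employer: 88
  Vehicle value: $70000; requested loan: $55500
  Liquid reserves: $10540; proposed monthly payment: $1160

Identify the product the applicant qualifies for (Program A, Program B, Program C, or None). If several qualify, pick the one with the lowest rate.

Total debts = (465 + 1,160 + 245 + 150 + 195) = 2,215; DTI = 2,215/6,000 = 36.9%.
LTV = 55,500/70,000 = 79.3%.
Reserves = 10,540/1,160 = 9.1 months.
Program A: score 757 ≥ 720; DTI 36.9% ≤ 38%; LTV 79.3% ≤ 97%; employment 88 ≥ 18 mo; reserves 9.1 ≥ 6 mo → qualifies.
Program B: score 757 ≥ 640; DTI 36.9% ≤ 38%; LTV 79.3% ≤ 100%; reserves 9.1 ≥ 6 mo → qualifies.
Program C: score 757 ≥ 600; DTI 36.9% ≤ 50%; LTV 79.3% ≤ 80%; employment 88 ≥ 6 mo → qualifies.
Qualifying: Program A, Program B, Program C. Lowest rate is 6.41% → Program C.

Program C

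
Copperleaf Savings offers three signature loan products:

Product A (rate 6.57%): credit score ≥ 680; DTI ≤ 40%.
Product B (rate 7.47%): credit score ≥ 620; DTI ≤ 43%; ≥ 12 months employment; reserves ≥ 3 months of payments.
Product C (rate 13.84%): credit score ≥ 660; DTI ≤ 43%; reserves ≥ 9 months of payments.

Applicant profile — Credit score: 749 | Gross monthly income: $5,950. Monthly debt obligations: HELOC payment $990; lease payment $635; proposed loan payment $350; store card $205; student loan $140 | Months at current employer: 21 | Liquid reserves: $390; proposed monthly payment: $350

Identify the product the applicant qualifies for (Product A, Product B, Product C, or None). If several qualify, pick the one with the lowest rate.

Product A

Total debts = (990 + 635 + 350 + 205 + 140) = 2,320; DTI = 2,320/5,950 = 39%.
Reserves = 390/350 = 1.1 months.
Product A: score 749 ≥ 680; DTI 39% ≤ 40% → qualifies.
Product B: score 749 ≥ 620; DTI 39% ≤ 43%; employment 21 ≥ 12 mo; reserves 1.1 < 3 mo → does not qualify.
Product C: score 749 ≥ 660; DTI 39% ≤ 43%; reserves 1.1 < 9 mo → does not qualify.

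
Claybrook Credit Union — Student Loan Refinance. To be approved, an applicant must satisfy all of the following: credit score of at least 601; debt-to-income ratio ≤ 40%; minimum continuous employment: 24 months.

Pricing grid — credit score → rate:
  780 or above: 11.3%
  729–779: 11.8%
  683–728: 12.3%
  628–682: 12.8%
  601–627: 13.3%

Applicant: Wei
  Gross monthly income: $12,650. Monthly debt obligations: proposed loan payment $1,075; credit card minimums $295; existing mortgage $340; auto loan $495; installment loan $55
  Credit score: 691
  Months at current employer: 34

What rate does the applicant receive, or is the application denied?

Approved at 12.3%

Credit score 691 ≥ 601 (meets minimum)
Total monthly debts = (1,075 + 295 + 340 + 495 + 55) = 2,260. DTI = 2,260/12,650 = 17.9% ≤ 40%
Employment 34 ≥ 24 months
All requirements met. Score 691 falls in the 683–728 tier → 12.3%.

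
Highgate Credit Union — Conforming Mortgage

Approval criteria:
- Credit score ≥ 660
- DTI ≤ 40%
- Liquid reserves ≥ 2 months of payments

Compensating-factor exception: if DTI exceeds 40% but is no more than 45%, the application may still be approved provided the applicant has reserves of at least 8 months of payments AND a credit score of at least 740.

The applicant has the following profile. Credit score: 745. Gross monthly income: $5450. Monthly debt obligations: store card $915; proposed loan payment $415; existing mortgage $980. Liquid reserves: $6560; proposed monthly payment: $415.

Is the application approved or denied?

Approved

Credit score 745 ≥ 660 (meets base)
Total debts = (915 + 415 + 980) = 2,310. DTI: 2,310 ÷ 5,450 = 42.4%, over the 40% base limit.
Reserves: 6,560 ÷ 415 = 15.8 months (meets 2-month minimum)
42.4% falls in the override range (40%–45%), so the compensating-factor test applies.
Reserves 15.8 ≥ 8 months; credit score 745 ≥ 740.
Both compensating conditions met → exception applies.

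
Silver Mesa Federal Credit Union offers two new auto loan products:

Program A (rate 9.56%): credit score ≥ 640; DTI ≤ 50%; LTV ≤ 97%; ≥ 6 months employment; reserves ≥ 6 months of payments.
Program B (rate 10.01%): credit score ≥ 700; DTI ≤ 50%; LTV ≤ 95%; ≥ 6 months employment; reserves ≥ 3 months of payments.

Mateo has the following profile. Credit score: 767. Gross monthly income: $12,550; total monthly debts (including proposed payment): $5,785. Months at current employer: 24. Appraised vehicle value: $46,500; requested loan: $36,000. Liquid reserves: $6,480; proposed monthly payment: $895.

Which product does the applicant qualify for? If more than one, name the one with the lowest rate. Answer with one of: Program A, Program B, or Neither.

DTI = 5,785/12,550 = 46.1%.
LTV = 36,000/46,500 = 77.4%.
Reserves = 6,480/895 = 7.2 months.
Program A: score 767 ≥ 640; DTI 46.1% ≤ 50%; LTV 77.4% ≤ 97%; employment 24 ≥ 6 mo; reserves 7.2 ≥ 6 mo → qualifies.
Program B: score 767 ≥ 700; DTI 46.1% ≤ 50%; LTV 77.4% ≤ 95%; employment 24 ≥ 6 mo; reserves 7.2 ≥ 3 mo → qualifies.
Qualifying: Program A, Program B. Lowest rate is 9.56% → Program A.

Program A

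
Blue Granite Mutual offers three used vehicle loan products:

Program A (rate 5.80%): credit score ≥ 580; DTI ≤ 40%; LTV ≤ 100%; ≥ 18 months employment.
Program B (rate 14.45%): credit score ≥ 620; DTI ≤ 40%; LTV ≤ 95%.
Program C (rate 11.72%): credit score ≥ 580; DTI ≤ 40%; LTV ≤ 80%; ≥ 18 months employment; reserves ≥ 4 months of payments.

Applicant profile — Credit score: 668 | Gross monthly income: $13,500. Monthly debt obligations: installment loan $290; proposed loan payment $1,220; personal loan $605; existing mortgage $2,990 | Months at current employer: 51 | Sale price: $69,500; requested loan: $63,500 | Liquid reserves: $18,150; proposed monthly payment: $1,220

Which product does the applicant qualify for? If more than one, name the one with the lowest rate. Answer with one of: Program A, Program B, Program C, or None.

Total debts = (290 + 1,220 + 605 + 2,990) = 5,105; DTI = 5,105/13,500 = 37.8%.
LTV = 63,500/69,500 = 91.4%.
Reserves = 18,150/1,220 = 14.9 months.
Program A: score 668 ≥ 580; DTI 37.8% ≤ 40%; LTV 91.4% ≤ 100%; employment 51 ≥ 18 mo → qualifies.
Program B: score 668 ≥ 620; DTI 37.8% ≤ 40%; LTV 91.4% ≤ 95% → qualifies.
Program C: score 668 ≥ 580; DTI 37.8% ≤ 40%; LTV 91.4% > 80%; employment 51 ≥ 18 mo; reserves 14.9 ≥ 4 mo → does not qualify.
Qualifying: Program A, Program B. Lowest rate is 5.80% → Program A.

Program A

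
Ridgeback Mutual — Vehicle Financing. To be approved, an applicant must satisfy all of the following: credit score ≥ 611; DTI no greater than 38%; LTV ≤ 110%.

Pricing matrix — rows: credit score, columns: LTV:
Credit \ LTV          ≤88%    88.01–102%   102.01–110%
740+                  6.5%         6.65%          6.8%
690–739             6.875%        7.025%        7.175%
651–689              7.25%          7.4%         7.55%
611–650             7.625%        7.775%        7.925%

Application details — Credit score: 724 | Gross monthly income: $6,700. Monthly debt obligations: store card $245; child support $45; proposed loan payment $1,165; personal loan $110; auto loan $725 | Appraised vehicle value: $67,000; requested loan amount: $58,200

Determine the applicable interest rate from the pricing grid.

6.875%

Credit score 724 ≥ 611; Total monthly debts = (245 + 45 + 1,165 + 110 + 725) = 2,290. Debt-to-income = 2,290/6,700 = 34.2% — meets 38% limit
LTV = 58,200/67,000 = 86.9% ≤ 110%
Credit 724 → row 690–739; LTV 86.9% → column ≤88%. Grid cell → 6.875%.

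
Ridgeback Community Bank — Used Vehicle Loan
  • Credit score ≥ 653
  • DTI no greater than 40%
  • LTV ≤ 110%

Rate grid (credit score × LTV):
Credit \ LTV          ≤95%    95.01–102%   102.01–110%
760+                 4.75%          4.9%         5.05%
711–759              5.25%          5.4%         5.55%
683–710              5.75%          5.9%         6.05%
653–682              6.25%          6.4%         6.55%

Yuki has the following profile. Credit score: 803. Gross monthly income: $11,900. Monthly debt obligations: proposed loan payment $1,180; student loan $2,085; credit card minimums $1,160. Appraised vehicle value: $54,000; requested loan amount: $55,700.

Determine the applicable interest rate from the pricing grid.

Credit score 803 ≥ 653; Total monthly debts = (1,180 + 2,085 + 1,160) = 4,425. DTI: 4,425 ÷ 11,900 = 37.2%, within the 40% cap
Loan-to-value = 55,700/54,000 = 103.1% — pass (110% max)
Credit 803 → row 760+; LTV 103.1% → column 102.01–110%. Grid cell → 5.05%.

5.05%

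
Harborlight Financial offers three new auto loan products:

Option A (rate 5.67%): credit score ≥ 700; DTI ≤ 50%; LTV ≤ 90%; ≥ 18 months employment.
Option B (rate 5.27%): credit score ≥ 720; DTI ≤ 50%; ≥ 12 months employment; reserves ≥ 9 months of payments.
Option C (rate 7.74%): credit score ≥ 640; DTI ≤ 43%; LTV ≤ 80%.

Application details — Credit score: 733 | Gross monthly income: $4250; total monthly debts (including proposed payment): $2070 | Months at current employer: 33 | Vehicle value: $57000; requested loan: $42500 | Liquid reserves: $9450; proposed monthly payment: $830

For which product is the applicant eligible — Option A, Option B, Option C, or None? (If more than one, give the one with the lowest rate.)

DTI = 2,070/4,250 = 48.7%.
LTV = 42,500/57,000 = 74.6%.
Reserves = 9,450/830 = 11.4 months.
Option A: score 733 ≥ 700; DTI 48.7% ≤ 50%; LTV 74.6% ≤ 90%; employment 33 ≥ 18 mo → qualifies.
Option B: score 733 ≥ 720; DTI 48.7% ≤ 50%; employment 33 ≥ 12 mo; reserves 11.4 ≥ 9 mo → qualifies.
Option C: score 733 ≥ 640; DTI 48.7% > 43%; LTV 74.6% ≤ 80% → does not qualify.
Qualifying: Option A, Option B. Lowest rate is 5.27% → Option B.

Option B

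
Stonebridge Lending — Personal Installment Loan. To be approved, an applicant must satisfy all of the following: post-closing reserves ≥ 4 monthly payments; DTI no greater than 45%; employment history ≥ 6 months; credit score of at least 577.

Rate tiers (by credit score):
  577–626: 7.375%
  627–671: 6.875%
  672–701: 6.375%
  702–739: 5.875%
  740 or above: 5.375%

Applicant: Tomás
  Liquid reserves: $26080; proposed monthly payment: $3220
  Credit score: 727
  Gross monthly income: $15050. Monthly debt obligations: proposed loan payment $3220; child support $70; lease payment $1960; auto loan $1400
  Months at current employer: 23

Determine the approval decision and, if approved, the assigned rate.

Approved at 5.875%

Credit score 727 ≥ 577 (meets minimum)
Employment 23 ≥ 6 months
Total monthly debts = (3,220 + 70 + 1,960 + 1,400) = 6,650. Debt-to-income = 6,650/15,050 = 44.2% — meets 45% limit
Liquid reserves cover 26,080/3,220 = 8.1 months — ≥ 4 required
All requirements met. Score 727 falls in the 702–739 tier → 5.875%.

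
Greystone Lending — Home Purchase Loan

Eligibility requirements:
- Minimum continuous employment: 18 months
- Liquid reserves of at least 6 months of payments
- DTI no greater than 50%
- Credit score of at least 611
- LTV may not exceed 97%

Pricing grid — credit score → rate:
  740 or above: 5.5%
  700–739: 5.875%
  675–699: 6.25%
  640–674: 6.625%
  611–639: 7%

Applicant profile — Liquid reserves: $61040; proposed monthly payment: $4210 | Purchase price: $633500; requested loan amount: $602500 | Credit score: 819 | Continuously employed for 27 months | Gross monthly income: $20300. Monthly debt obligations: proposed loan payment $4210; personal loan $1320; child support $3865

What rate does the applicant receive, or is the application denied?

Credit score 819 ≥ 611 (meets minimum)
Reserves: 61,040 ÷ 4,210 = 14.5 months (meets 6-month minimum)
Total monthly debts = (4,210 + 1,320 + 3,865) = 9,395. Debt-to-income = 9,395/20,300 = 46.3% — meets 50% limit
Loan-to-value = 602,500/633,500 = 95.1% — pass (97% max)
Employment 27 ≥ 18 months
All requirements met. Score 819 falls in the 740 or above tier → 5.5%.

Approved at 5.5%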